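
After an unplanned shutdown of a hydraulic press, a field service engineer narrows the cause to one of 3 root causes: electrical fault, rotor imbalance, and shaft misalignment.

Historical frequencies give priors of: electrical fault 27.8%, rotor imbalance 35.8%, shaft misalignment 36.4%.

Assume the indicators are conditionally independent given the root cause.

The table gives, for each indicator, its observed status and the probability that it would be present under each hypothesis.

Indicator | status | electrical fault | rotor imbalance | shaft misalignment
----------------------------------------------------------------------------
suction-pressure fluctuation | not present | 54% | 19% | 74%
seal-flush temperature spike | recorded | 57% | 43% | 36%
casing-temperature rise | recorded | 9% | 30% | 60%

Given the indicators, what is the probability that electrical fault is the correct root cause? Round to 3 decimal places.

Multiply each prior by the joint likelihood of the indicator pattern (using 1 − P(present | H) for each absent indicator):
  electrical fault: 0.278 × (1 − 0.54) × 0.57 × 0.09 = 0.0065602
  rotor imbalance: 0.358 × (1 − 0.19) × 0.43 × 0.30 = 0.037407
  shaft misalignment: 0.364 × (1 − 0.74) × 0.36 × 0.60 = 0.020442
The unnormalized weights sum to 0.06441.
P(electrical fault | evidence) = 0.0065602 / 0.06441 ≈ 0.102.

0.102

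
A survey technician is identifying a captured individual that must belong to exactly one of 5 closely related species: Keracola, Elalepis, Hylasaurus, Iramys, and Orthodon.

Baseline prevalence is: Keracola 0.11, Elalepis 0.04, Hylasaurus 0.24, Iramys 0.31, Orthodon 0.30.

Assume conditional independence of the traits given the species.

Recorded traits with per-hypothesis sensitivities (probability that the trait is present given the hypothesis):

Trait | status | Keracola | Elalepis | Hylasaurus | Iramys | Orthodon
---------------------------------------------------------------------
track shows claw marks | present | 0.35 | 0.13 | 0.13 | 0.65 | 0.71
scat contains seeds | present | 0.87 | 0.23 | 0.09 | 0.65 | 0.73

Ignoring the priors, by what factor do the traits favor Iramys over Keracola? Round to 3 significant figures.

Joint likelihood of the trait pattern under each hypothesis:
  Iramys: 0.65 × 0.65 = 0.4225
  Keracola: 0.35 × 0.87 = 0.3045
Bayes factor = 0.4225 / 0.3045 ≈ 1.39

1.39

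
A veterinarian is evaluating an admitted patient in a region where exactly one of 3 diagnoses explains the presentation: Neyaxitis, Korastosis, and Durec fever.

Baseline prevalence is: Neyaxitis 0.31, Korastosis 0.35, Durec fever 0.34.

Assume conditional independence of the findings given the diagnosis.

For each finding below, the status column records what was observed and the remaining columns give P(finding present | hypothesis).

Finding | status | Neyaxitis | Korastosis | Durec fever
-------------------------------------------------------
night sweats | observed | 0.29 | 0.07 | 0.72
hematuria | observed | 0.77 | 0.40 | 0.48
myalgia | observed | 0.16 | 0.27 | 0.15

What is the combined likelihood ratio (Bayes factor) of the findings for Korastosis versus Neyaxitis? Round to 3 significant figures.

Take the product of per-finding likelihoods under each hypothesis, then divide.
  Korastosis: 0.07 × 0.40 × 0.27 = 0.00756
  Neyaxitis: 0.29 × 0.77 × 0.16 = 0.035728
Bayes factor = 0.00756 / 0.035728 ≈ 0.212

0.212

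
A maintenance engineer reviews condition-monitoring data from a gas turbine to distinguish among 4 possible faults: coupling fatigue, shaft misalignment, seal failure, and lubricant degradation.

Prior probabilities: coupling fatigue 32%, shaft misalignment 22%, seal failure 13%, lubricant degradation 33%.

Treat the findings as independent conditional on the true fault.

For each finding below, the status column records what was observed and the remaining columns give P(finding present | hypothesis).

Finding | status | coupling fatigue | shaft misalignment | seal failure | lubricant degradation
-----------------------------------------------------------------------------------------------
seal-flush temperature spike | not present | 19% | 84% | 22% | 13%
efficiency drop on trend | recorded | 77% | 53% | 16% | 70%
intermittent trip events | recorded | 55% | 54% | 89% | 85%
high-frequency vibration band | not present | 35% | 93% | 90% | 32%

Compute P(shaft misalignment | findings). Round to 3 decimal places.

By Bayes' rule with conditional independence, the unnormalized weight for each hypothesis is prior × ∏ likelihoods (using 1 − P(present | H) for each absent finding):
  coupling fatigue: 0.32 × (1 − 0.19) × 0.77 × 0.55 × (1 − 0.35) = 0.071351
  shaft misalignment: 0.22 × (1 − 0.84) × 0.53 × 0.54 × (1 − 0.93) = 0.0007052
  seal failure: 0.13 × (1 − 0.22) × 0.16 × 0.89 × (1 − 0.90) = 0.0014439
  lubricant degradation: 0.33 × (1 − 0.13) × 0.70 × 0.85 × (1 − 0.32) = 0.11616
Marginal likelihood of the evidence = 0.18966.
P(shaft misalignment | evidence) = 0.0007052 / 0.18966 ≈ 0.004.

0.004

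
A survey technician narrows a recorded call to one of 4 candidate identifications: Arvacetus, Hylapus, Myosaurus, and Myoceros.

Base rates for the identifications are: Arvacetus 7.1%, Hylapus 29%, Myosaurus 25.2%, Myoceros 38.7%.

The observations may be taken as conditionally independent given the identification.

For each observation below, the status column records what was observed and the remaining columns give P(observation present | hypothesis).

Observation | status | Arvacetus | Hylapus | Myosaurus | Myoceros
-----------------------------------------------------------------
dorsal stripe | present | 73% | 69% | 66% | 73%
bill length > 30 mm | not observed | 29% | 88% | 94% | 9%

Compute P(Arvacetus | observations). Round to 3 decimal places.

Multiply each prior by the joint likelihood of the evidence pattern (using 1 − P(present | H) for each absent observation):
  Arvacetus: 0.071 × 0.73 × (1 − 0.29) = 0.036799
  Hylapus: 0.290 × 0.69 × (1 − 0.88) = 0.024012
  Myosaurus: 0.252 × 0.66 × (1 − 0.94) = 0.0099792
  Myoceros: 0.387 × 0.73 × (1 − 0.09) = 0.25708
Normalizing constant Z = 0.036799 + 0.024012 + 0.0099792 + 0.25708 = 0.32787.
P(Arvacetus | evidence) = 0.036799 / 0.32787 ≈ 0.112.

0.112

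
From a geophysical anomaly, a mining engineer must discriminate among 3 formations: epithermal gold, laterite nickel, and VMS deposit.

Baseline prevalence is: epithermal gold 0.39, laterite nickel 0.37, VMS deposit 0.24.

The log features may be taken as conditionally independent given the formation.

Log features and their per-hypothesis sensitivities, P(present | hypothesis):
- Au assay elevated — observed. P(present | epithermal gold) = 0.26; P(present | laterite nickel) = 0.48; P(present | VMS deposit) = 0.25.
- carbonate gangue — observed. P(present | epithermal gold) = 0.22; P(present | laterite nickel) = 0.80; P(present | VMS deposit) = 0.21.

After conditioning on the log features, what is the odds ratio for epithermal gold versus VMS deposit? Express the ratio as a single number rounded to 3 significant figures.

1.77

The normalizing constant cancels in an odds ratio, so compute prior × likelihood for the two hypotheses only:
  epithermal gold: 0.39 × 0.26 × 0.22 = 0.022308
  VMS deposit: 0.24 × 0.25 × 0.21 = 0.0126
Posterior odds = 0.022308 / 0.0126 ≈ 1.77.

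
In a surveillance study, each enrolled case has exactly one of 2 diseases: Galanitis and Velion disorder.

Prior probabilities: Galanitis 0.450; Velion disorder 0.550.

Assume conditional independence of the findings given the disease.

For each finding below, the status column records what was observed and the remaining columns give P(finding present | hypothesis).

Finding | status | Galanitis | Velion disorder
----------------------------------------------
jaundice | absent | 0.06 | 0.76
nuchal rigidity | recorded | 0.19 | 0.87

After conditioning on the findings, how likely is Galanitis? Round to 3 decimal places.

0.412

For each hypothesis, the unnormalized posterior weight is prior × product of the finding likelihoods (using 1 − P(present | H) for each absent finding):
  Galanitis: 0.450 × (1 − 0.06) × 0.19 = 0.08037
  Velion disorder: 0.550 × (1 − 0.76) × 0.87 = 0.11484
The unnormalized weights sum to 0.19521.
P(Galanitis | evidence) = 0.08037 / 0.19521 ≈ 0.412.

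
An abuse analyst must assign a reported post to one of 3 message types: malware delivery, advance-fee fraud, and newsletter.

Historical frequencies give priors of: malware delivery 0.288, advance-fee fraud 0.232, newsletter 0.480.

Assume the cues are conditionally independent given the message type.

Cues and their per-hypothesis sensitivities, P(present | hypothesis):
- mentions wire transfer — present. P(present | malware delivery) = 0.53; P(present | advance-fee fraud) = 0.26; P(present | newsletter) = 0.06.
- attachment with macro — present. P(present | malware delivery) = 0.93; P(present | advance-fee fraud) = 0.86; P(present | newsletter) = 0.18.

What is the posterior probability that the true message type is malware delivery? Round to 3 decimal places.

Multiply each prior by the joint likelihood of the cue pattern:
  malware delivery: 0.288 × 0.53 × 0.93 = 0.14196
  advance-fee fraud: 0.232 × 0.26 × 0.86 = 0.051875
  newsletter: 0.480 × 0.06 × 0.18 = 0.005184
Normalizing constant Z = 0.14196 + 0.051875 + 0.005184 = 0.19901.
P(malware delivery | evidence) = 0.14196 / 0.19901 ≈ 0.713.

0.713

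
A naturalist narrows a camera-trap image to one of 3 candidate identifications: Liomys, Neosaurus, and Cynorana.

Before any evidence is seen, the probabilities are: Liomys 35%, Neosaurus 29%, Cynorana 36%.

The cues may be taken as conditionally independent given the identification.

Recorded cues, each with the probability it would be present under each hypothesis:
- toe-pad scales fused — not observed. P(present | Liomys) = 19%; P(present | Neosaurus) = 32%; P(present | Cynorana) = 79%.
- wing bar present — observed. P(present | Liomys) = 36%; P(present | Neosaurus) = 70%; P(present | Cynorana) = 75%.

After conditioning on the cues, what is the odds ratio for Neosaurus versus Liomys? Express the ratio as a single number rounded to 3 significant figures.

1.35

The normalizing constant cancels in an odds ratio, so compute prior × likelihood for the two hypotheses only (using 1 − P(present | H) for each absent cue):
  Neosaurus: 0.29 × (1 − 0.32) × 0.70 = 0.13804
  Liomys: 0.35 × (1 − 0.19) × 0.36 = 0.10206
Odds(Neosaurus : Liomys) = 0.13804 / 0.10206 ≈ 1.35.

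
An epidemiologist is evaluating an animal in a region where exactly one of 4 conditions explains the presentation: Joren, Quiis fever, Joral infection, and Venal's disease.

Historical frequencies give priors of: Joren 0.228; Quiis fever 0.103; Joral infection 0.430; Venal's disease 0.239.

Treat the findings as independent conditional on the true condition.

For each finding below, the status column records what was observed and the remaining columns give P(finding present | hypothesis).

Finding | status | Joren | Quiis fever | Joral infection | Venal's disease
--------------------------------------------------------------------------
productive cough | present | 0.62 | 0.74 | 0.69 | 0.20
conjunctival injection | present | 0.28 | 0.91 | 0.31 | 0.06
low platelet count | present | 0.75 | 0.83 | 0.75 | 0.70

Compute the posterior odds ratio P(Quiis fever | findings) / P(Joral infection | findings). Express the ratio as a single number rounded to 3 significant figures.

0.835

Unnormalized posterior weight (prior times the finding likelihoods) for each of the two hypotheses:
  Quiis fever: 0.103 × 0.74 × 0.91 × 0.83 = 0.057569
  Joral infection: 0.430 × 0.69 × 0.31 × 0.75 = 0.068983
Posterior odds = 0.057569 / 0.068983 ≈ 0.835.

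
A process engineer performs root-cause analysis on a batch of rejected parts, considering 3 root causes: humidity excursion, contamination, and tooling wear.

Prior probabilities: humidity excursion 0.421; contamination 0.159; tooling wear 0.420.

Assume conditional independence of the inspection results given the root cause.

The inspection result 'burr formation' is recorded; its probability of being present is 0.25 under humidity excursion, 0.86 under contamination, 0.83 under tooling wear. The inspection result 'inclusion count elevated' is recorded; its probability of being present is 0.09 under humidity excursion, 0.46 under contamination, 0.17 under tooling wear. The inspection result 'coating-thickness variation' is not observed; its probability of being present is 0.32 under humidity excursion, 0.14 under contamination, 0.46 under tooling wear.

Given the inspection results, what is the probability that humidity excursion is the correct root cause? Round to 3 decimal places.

By Bayes' rule with conditional independence, the unnormalized weight for each hypothesis is prior × ∏ likelihoods (using 1 − P(present | H) for each absent inspection result):
  humidity excursion: 0.421 × 0.25 × 0.09 × (1 − 0.32) = 0.0064413
  contamination: 0.159 × 0.86 × 0.46 × (1 − 0.14) = 0.054094
  tooling wear: 0.420 × 0.83 × 0.17 × (1 − 0.46) = 0.032001
Normalizing constant Z = 0.0064413 + 0.054094 + 0.032001 = 0.092537.
P(humidity excursion | evidence) = 0.0064413 / 0.092537 ≈ 0.070.

0.070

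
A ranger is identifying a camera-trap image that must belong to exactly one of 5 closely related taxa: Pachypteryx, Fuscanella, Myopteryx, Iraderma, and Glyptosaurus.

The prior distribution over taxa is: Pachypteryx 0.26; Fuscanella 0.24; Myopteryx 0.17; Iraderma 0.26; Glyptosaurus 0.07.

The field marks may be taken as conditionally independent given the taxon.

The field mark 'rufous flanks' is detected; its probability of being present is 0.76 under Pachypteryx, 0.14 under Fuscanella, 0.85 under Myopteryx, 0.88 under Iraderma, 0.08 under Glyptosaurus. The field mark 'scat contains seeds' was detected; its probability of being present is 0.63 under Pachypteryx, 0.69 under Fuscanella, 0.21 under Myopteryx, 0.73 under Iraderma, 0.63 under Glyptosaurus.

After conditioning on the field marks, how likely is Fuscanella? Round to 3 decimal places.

0.067

Multiply each prior by the joint likelihood of the field mark pattern:
  Pachypteryx: 0.26 × 0.76 × 0.63 = 0.12449
  Fuscanella: 0.24 × 0.14 × 0.69 = 0.023184
  Myopteryx: 0.17 × 0.85 × 0.21 = 0.030345
  Iraderma: 0.26 × 0.88 × 0.73 = 0.16702
  Glyptosaurus: 0.07 × 0.08 × 0.63 = 0.003528
Normalizing constant Z = 0.12449 + 0.023184 + 0.030345 + 0.16702 + 0.003528 = 0.34857.
P(Fuscanella | evidence) = 0.023184 / 0.34857 ≈ 0.067.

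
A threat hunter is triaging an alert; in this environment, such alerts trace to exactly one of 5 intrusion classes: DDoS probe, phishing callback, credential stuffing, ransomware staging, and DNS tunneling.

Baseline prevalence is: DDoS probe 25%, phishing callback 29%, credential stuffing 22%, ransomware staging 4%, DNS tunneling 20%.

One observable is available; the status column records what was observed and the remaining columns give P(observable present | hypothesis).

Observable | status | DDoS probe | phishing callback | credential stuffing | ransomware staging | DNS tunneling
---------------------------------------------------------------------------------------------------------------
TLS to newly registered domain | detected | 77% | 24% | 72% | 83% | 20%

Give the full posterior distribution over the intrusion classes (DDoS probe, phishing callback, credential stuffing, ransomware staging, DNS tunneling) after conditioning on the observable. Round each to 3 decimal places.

Multiply each prior by the likelihood of the observable:
  DDoS probe: 0.25 × 0.77 = 0.1925
  phishing callback: 0.29 × 0.24 = 0.0696
  credential stuffing: 0.22 × 0.72 = 0.1584
  ransomware staging: 0.04 × 0.83 = 0.0332
  DNS tunneling: 0.20 × 0.20 = 0.04
Marginal likelihood of the evidence = 0.4937.
P(DDoS probe | evidence) = 0.1925 / 0.4937 ≈ 0.390
P(phishing callback | evidence) = 0.0696 / 0.4937 ≈ 0.141
P(credential stuffing | evidence) = 0.1584 / 0.4937 ≈ 0.321
P(ransomware staging | evidence) = 0.0332 / 0.4937 ≈ 0.067
P(DNS tunneling | evidence) = 0.04 / 0.4937 ≈ 0.081

0.390, 0.141, 0.321, 0.067, 0.081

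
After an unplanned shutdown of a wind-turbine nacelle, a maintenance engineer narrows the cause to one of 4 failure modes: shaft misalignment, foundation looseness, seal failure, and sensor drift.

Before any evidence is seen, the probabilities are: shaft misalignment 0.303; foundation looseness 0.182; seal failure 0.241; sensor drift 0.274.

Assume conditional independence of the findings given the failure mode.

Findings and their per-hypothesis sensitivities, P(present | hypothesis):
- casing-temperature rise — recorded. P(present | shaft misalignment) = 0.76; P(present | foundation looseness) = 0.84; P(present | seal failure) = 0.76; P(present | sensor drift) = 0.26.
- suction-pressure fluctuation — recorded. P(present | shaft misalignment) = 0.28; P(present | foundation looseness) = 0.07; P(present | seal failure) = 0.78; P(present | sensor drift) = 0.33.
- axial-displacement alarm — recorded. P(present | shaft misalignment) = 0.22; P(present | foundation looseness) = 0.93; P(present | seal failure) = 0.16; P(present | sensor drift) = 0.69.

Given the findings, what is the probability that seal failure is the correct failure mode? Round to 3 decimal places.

Multiply each prior by the joint likelihood of the evidence pattern:
  shaft misalignment: 0.303 × 0.76 × 0.28 × 0.22 = 0.014185
  foundation looseness: 0.182 × 0.84 × 0.07 × 0.93 = 0.0099525
  seal failure: 0.241 × 0.76 × 0.78 × 0.16 = 0.022858
  sensor drift: 0.274 × 0.26 × 0.33 × 0.69 = 0.016221
Normalizing constant Z = 0.014185 + 0.0099525 + 0.022858 + 0.016221 = 0.063217.
P(seal failure | evidence) = 0.022858 / 0.063217 ≈ 0.362.

0.362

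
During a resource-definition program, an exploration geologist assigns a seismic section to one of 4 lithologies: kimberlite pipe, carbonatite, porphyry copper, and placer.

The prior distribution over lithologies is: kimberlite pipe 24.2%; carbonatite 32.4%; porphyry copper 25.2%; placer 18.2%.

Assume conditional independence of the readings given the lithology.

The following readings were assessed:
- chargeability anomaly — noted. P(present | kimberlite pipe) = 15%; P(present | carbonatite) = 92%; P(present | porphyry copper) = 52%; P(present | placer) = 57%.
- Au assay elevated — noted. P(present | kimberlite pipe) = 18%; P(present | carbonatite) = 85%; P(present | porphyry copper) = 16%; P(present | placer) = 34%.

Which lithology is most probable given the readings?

For each hypothesis, the unnormalized posterior weight is prior × product of the reading likelihoods:
  kimberlite pipe: 0.242 × 0.15 × 0.18 = 0.006534
  carbonatite: 0.324 × 0.92 × 0.85 = 0.25337
  porphyry copper: 0.252 × 0.52 × 0.16 = 0.020966
  placer: 0.182 × 0.57 × 0.34 = 0.035272
The unnormalized weights sum to 0.31614.
P(kimberlite pipe | evidence) ≈ 0.006534 / 0.31614 ≈ 0.021
P(carbonatite | evidence) ≈ 0.25337 / 0.31614 ≈ 0.801
P(porphyry copper | evidence) ≈ 0.020966 / 0.31614 ≈ 0.066
P(placer | evidence) ≈ 0.035272 / 0.31614 ≈ 0.112
The largest is 0.801, so carbonatite is most probable.

carbonatite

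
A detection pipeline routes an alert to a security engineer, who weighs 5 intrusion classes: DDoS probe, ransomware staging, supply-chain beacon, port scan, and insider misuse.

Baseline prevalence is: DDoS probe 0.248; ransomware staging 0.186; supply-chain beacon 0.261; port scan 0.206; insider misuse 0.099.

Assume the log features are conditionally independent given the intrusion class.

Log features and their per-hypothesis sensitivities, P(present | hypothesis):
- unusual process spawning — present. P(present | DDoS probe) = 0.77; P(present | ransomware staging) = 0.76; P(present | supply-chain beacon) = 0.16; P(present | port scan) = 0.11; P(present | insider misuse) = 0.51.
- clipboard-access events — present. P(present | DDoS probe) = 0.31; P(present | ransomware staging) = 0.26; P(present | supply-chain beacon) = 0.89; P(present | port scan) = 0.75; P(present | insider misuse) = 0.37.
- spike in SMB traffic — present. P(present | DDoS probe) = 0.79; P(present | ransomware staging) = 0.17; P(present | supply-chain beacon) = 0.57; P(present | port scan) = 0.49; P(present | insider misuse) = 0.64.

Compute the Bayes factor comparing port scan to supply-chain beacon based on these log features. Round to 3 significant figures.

0.498

The Bayes factor is the ratio of the joint likelihoods of the log feature pattern under the two hypotheses.
  port scan: 0.11 × 0.75 × 0.49 = 0.040425
  supply-chain beacon: 0.16 × 0.89 × 0.57 = 0.081168
Bayes factor = 0.040425 / 0.081168 ≈ 0.498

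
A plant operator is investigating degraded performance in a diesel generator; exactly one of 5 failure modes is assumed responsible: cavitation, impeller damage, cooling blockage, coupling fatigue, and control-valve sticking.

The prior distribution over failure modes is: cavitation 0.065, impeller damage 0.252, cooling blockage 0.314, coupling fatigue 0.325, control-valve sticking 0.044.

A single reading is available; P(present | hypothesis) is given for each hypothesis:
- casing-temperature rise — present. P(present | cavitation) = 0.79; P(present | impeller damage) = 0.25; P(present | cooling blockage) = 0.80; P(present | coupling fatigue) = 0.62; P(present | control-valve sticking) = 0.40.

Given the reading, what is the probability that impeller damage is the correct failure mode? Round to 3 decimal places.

By Bayes' rule, the unnormalized weight for each hypothesis is prior × likelihood:
  cavitation: 0.065 × 0.79 = 0.05135
  impeller damage: 0.252 × 0.25 = 0.063
  cooling blockage: 0.314 × 0.80 = 0.2512
  coupling fatigue: 0.325 × 0.62 = 0.2015
  control-valve sticking: 0.044 × 0.40 = 0.0176
Normalizing constant Z = 0.05135 + 0.063 + 0.2512 + 0.2015 + 0.0176 = 0.58465.
P(impeller damage | evidence) = 0.063 / 0.58465 ≈ 0.108.

0.108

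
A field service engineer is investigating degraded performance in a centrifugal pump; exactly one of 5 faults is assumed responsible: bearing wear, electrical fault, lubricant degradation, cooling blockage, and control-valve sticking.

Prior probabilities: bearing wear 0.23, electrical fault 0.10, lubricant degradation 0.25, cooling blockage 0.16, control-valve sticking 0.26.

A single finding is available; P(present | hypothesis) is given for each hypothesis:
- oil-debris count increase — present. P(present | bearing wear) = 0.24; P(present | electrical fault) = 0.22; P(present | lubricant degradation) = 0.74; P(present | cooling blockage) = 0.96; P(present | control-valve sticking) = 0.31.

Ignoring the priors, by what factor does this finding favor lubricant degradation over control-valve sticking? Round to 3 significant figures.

The Bayes factor is the ratio of the two likelihoods.
  lubricant degradation: 0.74
  control-valve sticking: 0.31
Bayes factor = 0.74 / 0.31 ≈ 2.39

2.39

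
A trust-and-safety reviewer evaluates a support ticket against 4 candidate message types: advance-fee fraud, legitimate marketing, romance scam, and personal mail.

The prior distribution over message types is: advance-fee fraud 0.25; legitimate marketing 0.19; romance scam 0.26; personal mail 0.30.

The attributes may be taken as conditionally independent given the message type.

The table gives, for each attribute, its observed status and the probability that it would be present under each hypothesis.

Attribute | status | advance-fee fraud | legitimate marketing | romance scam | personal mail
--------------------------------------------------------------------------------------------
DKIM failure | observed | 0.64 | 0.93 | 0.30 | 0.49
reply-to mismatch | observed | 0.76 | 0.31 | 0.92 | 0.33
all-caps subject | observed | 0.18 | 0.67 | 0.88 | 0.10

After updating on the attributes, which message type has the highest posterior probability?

For each hypothesis, the unnormalized posterior weight is prior × product of the attribute likelihoods:
  advance-fee fraud: 0.25 × 0.64 × 0.76 × 0.18 = 0.021888
  legitimate marketing: 0.19 × 0.93 × 0.31 × 0.67 = 0.036701
  romance scam: 0.26 × 0.30 × 0.92 × 0.88 = 0.063149
  personal mail: 0.30 × 0.49 × 0.33 × 0.10 = 0.004851
Normalizing constant Z = 0.021888 + 0.036701 + 0.063149 + 0.004851 = 0.12659.
P(advance-fee fraud | evidence) ≈ 0.021888 / 0.12659 ≈ 0.173
P(legitimate marketing | evidence) ≈ 0.036701 / 0.12659 ≈ 0.290
P(romance scam | evidence) ≈ 0.063149 / 0.12659 ≈ 0.499
P(personal mail | evidence) ≈ 0.004851 / 0.12659 ≈ 0.038
The largest is 0.499, so romance scam is most probable.

romance scam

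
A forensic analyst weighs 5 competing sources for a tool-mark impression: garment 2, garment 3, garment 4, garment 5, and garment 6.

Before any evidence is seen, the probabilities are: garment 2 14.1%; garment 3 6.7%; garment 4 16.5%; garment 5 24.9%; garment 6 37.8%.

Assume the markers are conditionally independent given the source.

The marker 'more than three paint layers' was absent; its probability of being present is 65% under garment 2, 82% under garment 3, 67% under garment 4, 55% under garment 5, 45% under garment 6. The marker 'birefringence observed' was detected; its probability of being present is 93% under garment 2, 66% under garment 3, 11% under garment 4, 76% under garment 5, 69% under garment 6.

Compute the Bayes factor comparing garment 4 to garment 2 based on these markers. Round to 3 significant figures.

Take the product of per-marker likelihoods under each hypothesis (using 1 − P(present | H) for each absent marker), then divide.
  garment 4: (1 − 0.67) × 0.11 = 0.0363
  garment 2: (1 − 0.65) × 0.93 = 0.3255
Bayes factor = 0.0363 / 0.3255 ≈ 0.112

0.112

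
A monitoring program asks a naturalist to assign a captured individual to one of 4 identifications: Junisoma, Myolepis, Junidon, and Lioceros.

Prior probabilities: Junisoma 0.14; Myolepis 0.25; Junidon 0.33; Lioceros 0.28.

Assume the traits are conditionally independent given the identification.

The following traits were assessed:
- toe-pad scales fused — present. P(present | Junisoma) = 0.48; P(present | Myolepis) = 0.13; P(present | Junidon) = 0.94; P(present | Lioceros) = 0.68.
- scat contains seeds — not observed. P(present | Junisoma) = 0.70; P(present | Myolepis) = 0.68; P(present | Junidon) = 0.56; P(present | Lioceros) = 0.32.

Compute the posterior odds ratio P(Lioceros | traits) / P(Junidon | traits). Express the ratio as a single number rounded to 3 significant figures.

0.949

Posterior odds equal prior odds times the likelihood ratio; only the two competing hypotheses matter (using 1 − P(present | H) for each absent trait).
  Lioceros: 0.28 × 0.68 × (1 − 0.32) = 0.12947
  Junidon: 0.33 × 0.94 × (1 − 0.56) = 0.13649
Posterior odds = 0.12947 / 0.13649 ≈ 0.949.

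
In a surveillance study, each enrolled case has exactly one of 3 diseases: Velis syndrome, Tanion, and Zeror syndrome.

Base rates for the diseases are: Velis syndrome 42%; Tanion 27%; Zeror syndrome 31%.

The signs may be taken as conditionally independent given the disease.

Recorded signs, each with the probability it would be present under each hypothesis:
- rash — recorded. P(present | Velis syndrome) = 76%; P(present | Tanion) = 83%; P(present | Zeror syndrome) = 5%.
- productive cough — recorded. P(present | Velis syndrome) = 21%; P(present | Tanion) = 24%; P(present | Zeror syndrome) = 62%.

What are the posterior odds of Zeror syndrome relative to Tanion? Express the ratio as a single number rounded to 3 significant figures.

0.179

Posterior odds equal prior odds times the likelihood ratio; only the two competing hypotheses matter.
  Zeror syndrome: 0.31 × 0.05 × 0.62 = 0.00961
  Tanion: 0.27 × 0.83 × 0.24 = 0.053784
Odds(Zeror syndrome : Tanion) = 0.00961 / 0.053784 ≈ 0.179.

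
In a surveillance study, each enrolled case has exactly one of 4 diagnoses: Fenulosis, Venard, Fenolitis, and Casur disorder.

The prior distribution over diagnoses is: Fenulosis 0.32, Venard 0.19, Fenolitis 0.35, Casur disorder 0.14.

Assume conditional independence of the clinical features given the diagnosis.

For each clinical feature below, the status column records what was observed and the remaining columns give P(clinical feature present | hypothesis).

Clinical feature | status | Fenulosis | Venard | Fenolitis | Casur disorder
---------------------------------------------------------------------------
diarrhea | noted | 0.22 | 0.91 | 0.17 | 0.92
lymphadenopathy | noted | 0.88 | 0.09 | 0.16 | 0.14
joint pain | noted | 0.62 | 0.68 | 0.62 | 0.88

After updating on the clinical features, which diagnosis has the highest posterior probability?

For each hypothesis, the unnormalized posterior weight is prior × product of the clinical feature likelihoods:
  Fenulosis: 0.32 × 0.22 × 0.88 × 0.62 = 0.03841
  Venard: 0.19 × 0.91 × 0.09 × 0.68 = 0.010581
  Fenolitis: 0.35 × 0.17 × 0.16 × 0.62 = 0.0059024
  Casur disorder: 0.14 × 0.92 × 0.14 × 0.88 = 0.015868
Normalizing constant Z = 0.03841 + 0.010581 + 0.0059024 + 0.015868 = 0.070762.
P(Fenulosis | evidence) ≈ 0.03841 / 0.070762 ≈ 0.543
P(Venard | evidence) ≈ 0.010581 / 0.070762 ≈ 0.150
P(Fenolitis | evidence) ≈ 0.0059024 / 0.070762 ≈ 0.083
P(Casur disorder | evidence) ≈ 0.015868 / 0.070762 ≈ 0.224
The largest is 0.543, so Fenulosis is most probable.

Fenulosis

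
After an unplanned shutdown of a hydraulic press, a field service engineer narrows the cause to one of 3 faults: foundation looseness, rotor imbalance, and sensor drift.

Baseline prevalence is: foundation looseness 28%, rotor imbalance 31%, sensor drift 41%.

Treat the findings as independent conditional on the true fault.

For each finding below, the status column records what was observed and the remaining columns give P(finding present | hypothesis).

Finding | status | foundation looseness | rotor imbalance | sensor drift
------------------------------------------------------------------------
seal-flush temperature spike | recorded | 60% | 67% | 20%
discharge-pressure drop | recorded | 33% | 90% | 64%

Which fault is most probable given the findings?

By Bayes' rule with conditional independence, the unnormalized weight for each hypothesis is prior × ∏ likelihoods:
  foundation looseness: 0.28 × 0.60 × 0.33 = 0.05544
  rotor imbalance: 0.31 × 0.67 × 0.90 = 0.18693
  sensor drift: 0.41 × 0.20 × 0.64 = 0.05248
The unnormalized weights sum to 0.29485.
P(foundation looseness | evidence) ≈ 0.05544 / 0.29485 ≈ 0.188
P(rotor imbalance | evidence) ≈ 0.18693 / 0.29485 ≈ 0.634
P(sensor drift | evidence) ≈ 0.05248 / 0.29485 ≈ 0.178
The largest is 0.634, so rotor imbalance is most probable.

rotor imbalance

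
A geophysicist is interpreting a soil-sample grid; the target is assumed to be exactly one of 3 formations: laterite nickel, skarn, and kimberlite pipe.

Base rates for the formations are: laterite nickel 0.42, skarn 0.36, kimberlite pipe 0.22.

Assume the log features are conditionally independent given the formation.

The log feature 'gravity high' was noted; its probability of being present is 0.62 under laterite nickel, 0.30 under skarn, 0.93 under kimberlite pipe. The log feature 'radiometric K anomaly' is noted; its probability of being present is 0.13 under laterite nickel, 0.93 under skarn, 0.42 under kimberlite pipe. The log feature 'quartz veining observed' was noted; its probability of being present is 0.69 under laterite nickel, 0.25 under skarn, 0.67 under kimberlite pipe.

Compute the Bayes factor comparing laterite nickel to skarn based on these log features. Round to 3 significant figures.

Take the product of per-log feature likelihoods under each hypothesis, then divide.
  laterite nickel: 0.62 × 0.13 × 0.69 = 0.055614
  skarn: 0.30 × 0.93 × 0.25 = 0.06975
Bayes factor = 0.055614 / 0.06975 ≈ 0.797

0.797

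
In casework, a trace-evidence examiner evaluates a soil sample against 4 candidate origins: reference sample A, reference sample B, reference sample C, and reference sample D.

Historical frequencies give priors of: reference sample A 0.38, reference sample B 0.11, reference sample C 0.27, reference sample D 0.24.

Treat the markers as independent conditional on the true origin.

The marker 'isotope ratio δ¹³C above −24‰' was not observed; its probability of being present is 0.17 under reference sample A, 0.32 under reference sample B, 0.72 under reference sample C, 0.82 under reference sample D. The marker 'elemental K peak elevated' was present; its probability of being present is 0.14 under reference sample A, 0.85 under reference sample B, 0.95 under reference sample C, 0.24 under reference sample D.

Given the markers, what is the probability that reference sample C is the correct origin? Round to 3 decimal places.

For each hypothesis, the unnormalized posterior weight is prior × product of the marker likelihoods (using 1 − P(present | H) for each absent marker):
  reference sample A: 0.38 × (1 − 0.17) × 0.14 = 0.044156
  reference sample B: 0.11 × (1 − 0.32) × 0.85 = 0.06358
  reference sample C: 0.27 × (1 − 0.72) × 0.95 = 0.07182
  reference sample D: 0.24 × (1 − 0.82) × 0.24 = 0.010368
Marginal likelihood of the evidence = 0.18992.
P(reference sample C | evidence) = 0.07182 / 0.18992 ≈ 0.378.

0.378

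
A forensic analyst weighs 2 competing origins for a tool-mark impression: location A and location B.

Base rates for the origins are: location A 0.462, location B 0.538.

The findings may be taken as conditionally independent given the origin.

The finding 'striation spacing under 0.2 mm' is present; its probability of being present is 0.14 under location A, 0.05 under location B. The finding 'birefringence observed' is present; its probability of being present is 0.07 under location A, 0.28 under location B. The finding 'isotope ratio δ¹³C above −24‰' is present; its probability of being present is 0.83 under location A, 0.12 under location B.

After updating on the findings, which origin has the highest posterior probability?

Multiply each prior by the joint likelihood of the evidence pattern:
  location A: 0.462 × 0.14 × 0.07 × 0.83 = 0.0037579
  location B: 0.538 × 0.05 × 0.28 × 0.12 = 0.00090384
Marginal likelihood of the evidence = 0.0046617.
P(location A | evidence) ≈ 0.0037579 / 0.0046617 ≈ 0.806
P(location B | evidence) ≈ 0.00090384 / 0.0046617 ≈ 0.194
The largest is 0.806, so location A is most probable.

location A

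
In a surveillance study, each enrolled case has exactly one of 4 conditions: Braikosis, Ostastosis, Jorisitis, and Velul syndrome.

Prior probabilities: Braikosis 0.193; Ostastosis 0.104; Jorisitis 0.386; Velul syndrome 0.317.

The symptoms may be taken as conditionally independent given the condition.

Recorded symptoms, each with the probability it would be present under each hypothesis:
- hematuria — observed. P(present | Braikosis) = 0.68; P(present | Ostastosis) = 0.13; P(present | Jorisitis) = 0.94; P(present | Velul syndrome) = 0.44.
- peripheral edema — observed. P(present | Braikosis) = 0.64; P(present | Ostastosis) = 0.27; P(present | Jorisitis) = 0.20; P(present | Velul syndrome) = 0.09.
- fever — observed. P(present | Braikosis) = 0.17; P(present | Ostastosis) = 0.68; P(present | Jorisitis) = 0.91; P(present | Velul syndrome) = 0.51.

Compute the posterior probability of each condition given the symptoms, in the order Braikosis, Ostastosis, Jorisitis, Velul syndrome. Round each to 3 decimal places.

By Bayes' rule with conditional independence, the unnormalized weight for each hypothesis is prior × ∏ likelihoods:
  Braikosis: 0.193 × 0.68 × 0.64 × 0.17 = 0.014279
  Ostastosis: 0.104 × 0.13 × 0.27 × 0.68 = 0.0024823
  Jorisitis: 0.386 × 0.94 × 0.20 × 0.91 = 0.066037
  Velul syndrome: 0.317 × 0.44 × 0.09 × 0.51 = 0.0064021
Marginal likelihood of the evidence = 0.0892.
P(Braikosis | evidence) = 0.014279 / 0.0892 ≈ 0.160
P(Ostastosis | evidence) = 0.0024823 / 0.0892 ≈ 0.028
P(Jorisitis | evidence) = 0.066037 / 0.0892 ≈ 0.740
P(Velul syndrome | evidence) = 0.0064021 / 0.0892 ≈ 0.072

0.160, 0.028, 0.740, 0.072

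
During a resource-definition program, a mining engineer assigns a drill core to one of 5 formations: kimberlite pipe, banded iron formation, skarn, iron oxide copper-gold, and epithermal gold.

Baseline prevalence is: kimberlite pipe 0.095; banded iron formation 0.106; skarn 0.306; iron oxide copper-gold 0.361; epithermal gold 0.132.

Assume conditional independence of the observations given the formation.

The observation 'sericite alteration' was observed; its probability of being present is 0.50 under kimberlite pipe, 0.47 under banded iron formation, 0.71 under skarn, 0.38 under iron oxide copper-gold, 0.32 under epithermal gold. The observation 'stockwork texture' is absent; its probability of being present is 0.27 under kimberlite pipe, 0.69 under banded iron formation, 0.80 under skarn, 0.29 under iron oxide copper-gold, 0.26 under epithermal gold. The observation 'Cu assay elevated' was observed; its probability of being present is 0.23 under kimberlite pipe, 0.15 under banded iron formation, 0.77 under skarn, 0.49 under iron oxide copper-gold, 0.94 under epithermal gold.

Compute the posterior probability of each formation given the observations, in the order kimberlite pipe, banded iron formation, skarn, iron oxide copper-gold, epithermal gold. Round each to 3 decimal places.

By Bayes' rule with conditional independence, the unnormalized weight for each hypothesis is prior × ∏ likelihoods (using 1 − P(present | H) for each absent observation):
  kimberlite pipe: 0.095 × 0.50 × (1 − 0.27) × 0.23 = 0.0079752
  banded iron formation: 0.106 × 0.47 × (1 − 0.69) × 0.15 = 0.0023166
  skarn: 0.306 × 0.71 × (1 − 0.80) × 0.77 = 0.033458
  iron oxide copper-gold: 0.361 × 0.38 × (1 − 0.29) × 0.49 = 0.047725
  epithermal gold: 0.132 × 0.32 × (1 − 0.26) × 0.94 = 0.029382
The unnormalized weights sum to 0.12086.
P(kimberlite pipe | evidence) = 0.0079752 / 0.12086 ≈ 0.066
P(banded iron formation | evidence) = 0.0023166 / 0.12086 ≈ 0.019
P(skarn | evidence) = 0.033458 / 0.12086 ≈ 0.277
P(iron oxide copper-gold | evidence) = 0.047725 / 0.12086 ≈ 0.395
P(epithermal gold | evidence) = 0.029382 / 0.12086 ≈ 0.243

0.066, 0.019, 0.277, 0.395, 0.243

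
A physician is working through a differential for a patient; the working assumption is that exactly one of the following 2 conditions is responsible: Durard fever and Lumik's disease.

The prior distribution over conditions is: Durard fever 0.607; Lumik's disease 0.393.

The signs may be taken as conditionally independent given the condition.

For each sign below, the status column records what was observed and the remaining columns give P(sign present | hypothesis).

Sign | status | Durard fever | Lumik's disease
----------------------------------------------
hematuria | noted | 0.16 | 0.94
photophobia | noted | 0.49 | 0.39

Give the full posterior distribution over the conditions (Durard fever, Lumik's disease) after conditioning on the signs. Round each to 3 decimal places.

Multiply each prior by the joint likelihood of the sign pattern:
  Durard fever: 0.607 × 0.16 × 0.49 = 0.047589
  Lumik's disease: 0.393 × 0.94 × 0.39 = 0.14407
Marginal likelihood of the evidence = 0.19166.
P(Durard fever | evidence) = 0.047589 / 0.19166 ≈ 0.248
P(Lumik's disease | evidence) = 0.14407 / 0.19166 ≈ 0.752

0.248, 0.752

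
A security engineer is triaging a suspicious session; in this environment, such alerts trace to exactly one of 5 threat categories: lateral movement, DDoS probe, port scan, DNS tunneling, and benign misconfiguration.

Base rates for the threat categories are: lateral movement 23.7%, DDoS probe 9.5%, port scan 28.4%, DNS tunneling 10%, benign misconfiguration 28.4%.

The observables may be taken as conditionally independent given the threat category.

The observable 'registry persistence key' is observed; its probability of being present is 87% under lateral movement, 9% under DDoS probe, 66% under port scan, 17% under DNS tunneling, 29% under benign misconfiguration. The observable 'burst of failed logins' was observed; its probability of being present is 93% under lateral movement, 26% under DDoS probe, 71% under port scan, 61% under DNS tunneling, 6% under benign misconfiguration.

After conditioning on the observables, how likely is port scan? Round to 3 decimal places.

Multiply each prior by the joint likelihood of the observable pattern:
  lateral movement: 0.237 × 0.87 × 0.93 = 0.19176
  DDoS probe: 0.095 × 0.09 × 0.26 = 0.002223
  port scan: 0.284 × 0.66 × 0.71 = 0.13308
  DNS tunneling: 0.100 × 0.17 × 0.61 = 0.01037
  benign misconfiguration: 0.284 × 0.29 × 0.06 = 0.0049416
Marginal likelihood of the evidence = 0.34237.
P(port scan | evidence) = 0.13308 / 0.34237 ≈ 0.389.

0.389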